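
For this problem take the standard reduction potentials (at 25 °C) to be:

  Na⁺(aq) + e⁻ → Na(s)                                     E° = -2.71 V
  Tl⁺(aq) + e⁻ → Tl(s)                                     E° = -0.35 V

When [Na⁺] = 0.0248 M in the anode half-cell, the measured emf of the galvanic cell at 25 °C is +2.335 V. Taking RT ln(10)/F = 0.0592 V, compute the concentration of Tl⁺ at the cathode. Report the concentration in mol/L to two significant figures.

Tl⁺/Tl is the cathode, Na⁺/Na the anode: E°cell = +2.36 V, n = 1.
Overall reaction: Tl⁺(aq) + Na(s) → Tl(s) + Na⁺(aq); Q = [Na⁺]^1/[Tl⁺]^1.
From E = E° − (0.0592/n) log Q: log Q = (E° − E)·n/0.0592 = (+2.36 − (+2.335))·1/0.0592 = 0.4223.
So 1·log[Tl⁺] = 1·log(0.0248) − log Q = -1.6055 − (0.4223) = -2.0278; [Tl⁺] = 10^(-2.0278) ≈ 0.0094 M.

0.0094 M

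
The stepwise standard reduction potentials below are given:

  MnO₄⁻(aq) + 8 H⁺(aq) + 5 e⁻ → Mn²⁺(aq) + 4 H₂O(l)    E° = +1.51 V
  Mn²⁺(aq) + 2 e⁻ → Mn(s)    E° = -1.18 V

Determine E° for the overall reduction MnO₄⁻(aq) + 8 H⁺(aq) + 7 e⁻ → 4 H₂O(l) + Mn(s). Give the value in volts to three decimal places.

Adding the free-energy changes (−nFE°) of the two steps gives −n₃FE°₃ = −n₁FE°₁ − n₂FE°₂.
E°₃ = (5×+1.51 + 2×-1.18) / 7 = (+5.190) / 7 = +0.741 V.
Simply averaging or adding the two E° values would be wrong; the electron-weighted sum is required.

+0.741 V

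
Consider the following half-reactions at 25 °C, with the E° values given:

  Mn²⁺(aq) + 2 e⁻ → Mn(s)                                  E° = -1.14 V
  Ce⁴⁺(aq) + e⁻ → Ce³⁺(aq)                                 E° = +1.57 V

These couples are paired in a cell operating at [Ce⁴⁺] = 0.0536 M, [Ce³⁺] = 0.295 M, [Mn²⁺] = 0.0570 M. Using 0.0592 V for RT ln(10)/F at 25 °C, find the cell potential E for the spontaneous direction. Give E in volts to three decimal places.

Ce⁴⁺/Ce³⁺ is the cathode (higher E°), Mn²⁺/Mn the anode: E°cell = +1.57 − (-1.14) = +2.71 V, n = 2.
Overall: 2 Ce⁴⁺(aq) + Mn(s) → 2 Ce³⁺(aq) + Mn²⁺(aq)
Q = [Ce³⁺]^2·[Mn²⁺] / ([Ce⁴⁺]^2); log Q = 0.237.
E = E° − (0.0592/n) log Q = +2.71 − (0.0592/2)(0.237) = +2.703 V.

+2.703 V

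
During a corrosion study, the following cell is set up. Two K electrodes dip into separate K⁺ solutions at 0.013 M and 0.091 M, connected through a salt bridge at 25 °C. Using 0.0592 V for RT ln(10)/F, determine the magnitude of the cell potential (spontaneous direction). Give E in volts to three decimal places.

For a concentration cell E°cell = 0. The 0.091 M side is the cathode (reduction is favoured where [K⁺] is higher).
With n = 1, E = −(0.0592/1) log([K⁺]ₐₙ/[K⁺]꜀ₐₜ) = −(0.0592/1) log(0.013/0.091) = −(0.0592/1)(-0.845) = +0.050 V.

+0.050 V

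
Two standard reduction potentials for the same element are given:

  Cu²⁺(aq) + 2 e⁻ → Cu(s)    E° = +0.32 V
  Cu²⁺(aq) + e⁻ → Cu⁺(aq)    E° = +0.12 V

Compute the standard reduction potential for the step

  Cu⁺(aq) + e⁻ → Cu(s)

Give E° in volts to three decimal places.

Sequential free energies add, so n₃E°₃ = n₁E°₁ + n₂E°₂.
With n₃ = 2, and the known step contributing 1×(+0.12) V, the unknown satisfies 1·E° = 2×(+0.32) − 1×(+0.12) = +0.520.
E° = +0.520 / 1 = +0.520 V.

+0.520 V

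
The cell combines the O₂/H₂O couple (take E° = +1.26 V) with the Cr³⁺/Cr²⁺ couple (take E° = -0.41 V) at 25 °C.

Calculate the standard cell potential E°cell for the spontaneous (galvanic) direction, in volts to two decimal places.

The O₂/H₂O couple has the higher reduction potential, so it is the cathode; Cr³⁺/Cr²⁺ is oxidised at the anode.
E°cell = E°(cathode) − E°(anode) = (+1.26) − (-0.41) = +1.67 V.

+1.67 V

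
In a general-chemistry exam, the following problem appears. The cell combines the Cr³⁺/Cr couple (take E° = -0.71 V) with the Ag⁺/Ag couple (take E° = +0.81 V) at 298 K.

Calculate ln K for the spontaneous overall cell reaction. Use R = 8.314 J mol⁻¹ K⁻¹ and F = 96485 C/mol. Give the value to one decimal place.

177.6

Cathode: Ag⁺/Ag; anode: Cr³⁺/Cr. E°cell = (+0.81) − (-0.71) = +1.52 V, with n = 3.
ΔG° = −nFE° = −RT ln K, so ln K = nFE°/(RT) = (3)(96485)(+1.52) / ((8.314)(298)) = 177.582.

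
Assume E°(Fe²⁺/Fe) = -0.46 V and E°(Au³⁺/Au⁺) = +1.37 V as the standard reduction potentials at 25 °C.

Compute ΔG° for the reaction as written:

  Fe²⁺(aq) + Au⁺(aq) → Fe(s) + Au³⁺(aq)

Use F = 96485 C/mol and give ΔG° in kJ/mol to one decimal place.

As written, Fe²⁺/Fe is reduced (cathode) and Au³⁺/Au⁺ is oxidised (anode), so E°cell = (-0.46) − (+1.37) = -1.83 V.
Balancing electrons gives n = 2.
ΔG° = −nFE° = −(2)(96485)(-1.83) = 353,135 J = +353.1 kJ/mol.

+353.1 kJ/mol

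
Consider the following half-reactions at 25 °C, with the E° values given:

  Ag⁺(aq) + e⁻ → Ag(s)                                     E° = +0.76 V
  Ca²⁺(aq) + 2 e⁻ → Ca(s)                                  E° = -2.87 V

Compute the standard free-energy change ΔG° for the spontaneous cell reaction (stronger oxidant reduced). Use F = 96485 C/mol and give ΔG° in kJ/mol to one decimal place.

Ag⁺/Ag (E° = +0.76 V) is the cathode; Ca²⁺/Ca (E° = -2.87 V) is the anode, so E°cell = +3.63 V.
Balancing electrons gives n = 2 (lcm of 1 and 2).
ΔG° = −nFE° = −(2)(96485)(+3.63) = -700,481 J = -700.5 kJ/mol.

-700.5 kJ/mol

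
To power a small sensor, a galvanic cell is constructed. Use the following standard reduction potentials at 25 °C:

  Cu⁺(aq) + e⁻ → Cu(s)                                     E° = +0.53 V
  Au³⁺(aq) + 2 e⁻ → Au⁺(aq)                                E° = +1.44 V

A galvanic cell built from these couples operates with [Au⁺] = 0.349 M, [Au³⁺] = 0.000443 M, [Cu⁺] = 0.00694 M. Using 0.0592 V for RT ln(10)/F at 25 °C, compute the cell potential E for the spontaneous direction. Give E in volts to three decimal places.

Au³⁺/Au⁺ is the cathode (higher E°), Cu⁺/Cu the anode: E°cell = +1.44 − (+0.53) = +0.91 V, n = 2.
Overall: Au³⁺(aq) + 2 Cu(s) → Au⁺(aq) + 2 Cu⁺(aq)
Q = [Au⁺]·[Cu⁺]^2 / ([Au³⁺]); log Q = -1.421.
E = E° − (0.0592/n) log Q = +0.91 − (0.0592/2)(-1.421) = +0.952 V.

+0.952 V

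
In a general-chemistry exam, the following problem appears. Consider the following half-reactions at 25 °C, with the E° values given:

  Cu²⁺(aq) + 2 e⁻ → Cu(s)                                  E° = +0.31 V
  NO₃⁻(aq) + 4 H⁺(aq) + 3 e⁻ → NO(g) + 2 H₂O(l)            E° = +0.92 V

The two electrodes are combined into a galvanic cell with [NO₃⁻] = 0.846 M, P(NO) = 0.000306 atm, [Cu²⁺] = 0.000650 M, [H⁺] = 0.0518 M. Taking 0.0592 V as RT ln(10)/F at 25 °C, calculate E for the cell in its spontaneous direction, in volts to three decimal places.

NO₃⁻/NO is the cathode (higher E°), Cu²⁺/Cu the anode: E°cell = +0.92 − (+0.31) = +0.61 V, n = 6.
Overall: 2 NO₃⁻(aq) + 8 H⁺(aq) + 3 Cu(s) → 2 NO(g) + 4 H₂O(l) + 3 Cu²⁺(aq)
Q = P(NO)^2·[Cu²⁺]^3 / ([NO₃⁻]^2·[H⁺]^8); log Q = -6.159.
E = E° − (0.0592/n) log Q = +0.61 − (0.0592/6)(-6.159) = +0.671 V.

+0.671 V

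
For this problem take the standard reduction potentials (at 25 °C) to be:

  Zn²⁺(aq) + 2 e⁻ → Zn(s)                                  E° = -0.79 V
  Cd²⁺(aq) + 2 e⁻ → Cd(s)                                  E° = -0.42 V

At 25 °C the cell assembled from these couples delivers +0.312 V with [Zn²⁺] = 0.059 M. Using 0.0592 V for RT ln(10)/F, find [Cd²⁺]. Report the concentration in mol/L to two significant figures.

Cd²⁺/Cd is the cathode, Zn²⁺/Zn the anode: E°cell = +0.37 V, n = 2.
Overall reaction: Cd²⁺(aq) + Zn(s) → Cd(s) + Zn²⁺(aq); Q = [Zn²⁺]^1/[Cd²⁺]^1.
From E = E° − (0.0592/n) log Q: log Q = (E° − E)·n/0.0592 = (+0.37 − (+0.312))·2/0.0592 = 1.9595.
So 1·log[Cd²⁺] = 1·log(0.059) − log Q = -1.2291 − (1.9595) = -3.1886; [Cd²⁺] = 10^(-3.1886) ≈ 0.00065 M.

0.00065 M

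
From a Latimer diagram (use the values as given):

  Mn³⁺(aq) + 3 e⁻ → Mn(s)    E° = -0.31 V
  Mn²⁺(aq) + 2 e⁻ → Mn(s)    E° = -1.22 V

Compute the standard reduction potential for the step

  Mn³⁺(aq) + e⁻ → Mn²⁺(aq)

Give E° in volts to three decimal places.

+1.510 V

Sequential free energies add, so n₃E°₃ = n₁E°₁ + n₂E°₂.
With n₃ = 3, and the known step contributing 2×(-1.22) V, the unknown satisfies 1·E° = 3×(-0.31) − 2×(-1.22) = +1.510.
E° = +1.510 / 1 = +1.510 V.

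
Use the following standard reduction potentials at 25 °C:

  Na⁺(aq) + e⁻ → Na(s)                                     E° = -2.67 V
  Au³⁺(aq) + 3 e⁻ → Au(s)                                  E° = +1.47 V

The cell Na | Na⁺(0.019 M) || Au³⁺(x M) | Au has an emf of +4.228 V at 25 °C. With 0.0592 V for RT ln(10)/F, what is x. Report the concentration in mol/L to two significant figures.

0.20 M

Au³⁺/Au is the cathode, Na⁺/Na the anode: E°cell = +4.14 V, n = 3.
Overall reaction: Au³⁺(aq) + 3 Na(s) → Au(s) + 3 Na⁺(aq); Q = [Na⁺]^3/[Au³⁺]^1.
From E = E° − (0.0592/n) log Q: log Q = (E° − E)·n/0.0592 = (+4.14 − (+4.228))·3/0.0592 = -4.4595.
So 1·log[Au³⁺] = 3·log(0.019) − log Q = -5.1637 − (-4.4595) = -0.7042; [Au³⁺] = 10^(-0.7042) ≈ 0.20 M.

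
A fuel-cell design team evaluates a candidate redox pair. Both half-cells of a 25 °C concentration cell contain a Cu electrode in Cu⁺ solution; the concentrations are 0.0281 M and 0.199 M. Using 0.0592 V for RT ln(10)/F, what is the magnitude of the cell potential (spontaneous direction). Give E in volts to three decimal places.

+0.050 V

For a concentration cell E°cell = 0. The 0.199 M side is the cathode (reduction is favoured where [Cu⁺] is higher).
With n = 1, E = −(0.0592/1) log([Cu⁺]ₐₙ/[Cu⁺]꜀ₐₜ) = −(0.0592/1) log(0.0281/0.199) = −(0.0592/1)(-0.850) = +0.050 V.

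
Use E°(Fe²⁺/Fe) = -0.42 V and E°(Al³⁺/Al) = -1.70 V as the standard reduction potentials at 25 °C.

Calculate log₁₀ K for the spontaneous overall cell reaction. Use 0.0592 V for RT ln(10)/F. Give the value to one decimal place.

Cathode: Fe²⁺/Fe; anode: Al³⁺/Al. E°cell = +1.28 V, n = 6.
log K = nE°cell / 0.0592 = (6)(+1.28) / 0.0592 = 129.7.

129.7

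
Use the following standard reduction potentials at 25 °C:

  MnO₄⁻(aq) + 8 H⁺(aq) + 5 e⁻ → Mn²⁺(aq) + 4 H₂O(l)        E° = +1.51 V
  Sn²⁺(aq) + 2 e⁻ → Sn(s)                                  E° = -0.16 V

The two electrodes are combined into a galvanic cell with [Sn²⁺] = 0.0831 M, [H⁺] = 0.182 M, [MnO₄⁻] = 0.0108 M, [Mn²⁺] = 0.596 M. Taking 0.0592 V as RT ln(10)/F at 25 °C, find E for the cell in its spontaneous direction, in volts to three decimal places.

+1.611 V

MnO₄⁻/Mn²⁺ is the cathode (higher E°), Sn²⁺/Sn the anode: E°cell = +1.51 − (-0.16) = +1.67 V, n = 10.
Overall: 2 MnO₄⁻(aq) + 16 H⁺(aq) + 5 Sn(s) → 2 Mn²⁺(aq) + 8 H₂O(l) + 5 Sn²⁺(aq)
Q = [Mn²⁺]^2·[Sn²⁺]^5 / ([MnO₄⁻]^2·[H⁺]^16); log Q = 9.921.
E = E° − (0.0592/n) log Q = +1.67 − (0.0592/10)(9.921) = +1.611 V.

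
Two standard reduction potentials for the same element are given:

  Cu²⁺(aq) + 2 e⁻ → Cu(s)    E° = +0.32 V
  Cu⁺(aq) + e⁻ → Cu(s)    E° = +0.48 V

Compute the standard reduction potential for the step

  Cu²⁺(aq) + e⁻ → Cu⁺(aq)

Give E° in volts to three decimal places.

+0.160 V

Sequential free energies add, so n₃E°₃ = n₁E°₁ + n₂E°₂.
With n₃ = 2, and the known step contributing 1×(+0.48) V, the unknown satisfies 1·E° = 2×(+0.32) − 1×(+0.48) = +0.160.
E° = +0.160 / 1 = +0.160 V.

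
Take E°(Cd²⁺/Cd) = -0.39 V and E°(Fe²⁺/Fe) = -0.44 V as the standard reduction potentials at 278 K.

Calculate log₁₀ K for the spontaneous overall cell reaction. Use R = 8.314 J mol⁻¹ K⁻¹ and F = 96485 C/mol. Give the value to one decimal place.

1.8

Cathode: Cd²⁺/Cd; anode: Fe²⁺/Fe. E°cell = (-0.39) − (-0.44) = +0.05 V, with n = 2.
ΔG° = −nFE° = −RT ln K, so ln K = nFE°/(RT) = (2)(96485)(+0.05) / ((8.314)(278)) = 4.175.
log₁₀ K = 4.175 / ln 10 = 1.8.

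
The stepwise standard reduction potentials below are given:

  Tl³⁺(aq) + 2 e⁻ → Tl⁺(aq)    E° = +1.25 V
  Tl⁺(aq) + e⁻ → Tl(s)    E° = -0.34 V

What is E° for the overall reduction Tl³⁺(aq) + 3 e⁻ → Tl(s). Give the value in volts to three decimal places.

+0.720 V

Standard free energies of sequential steps add: ΔG°₃ = ΔG°₁ + ΔG°₂, so n₃E°₃ = n₁E°₁ + n₂E°₂.
E°₃ = (2×+1.25 + 1×-0.34) / 3 = (+2.160) / 3 = +0.720 V.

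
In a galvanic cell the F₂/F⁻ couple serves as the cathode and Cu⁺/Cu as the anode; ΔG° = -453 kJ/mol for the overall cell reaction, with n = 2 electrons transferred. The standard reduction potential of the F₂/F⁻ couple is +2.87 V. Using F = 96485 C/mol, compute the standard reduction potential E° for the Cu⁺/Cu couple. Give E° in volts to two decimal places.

E°cell = −ΔG°/(nF) = −(-453×10³)/((2)(96485)) = +2.348 V.
Since F₂/F⁻ is the cathode and Cu⁺/Cu the anode, E°cell = E°(F₂/F⁻) − E°(Cu⁺/Cu).
So E°(Cu⁺/Cu) = E°(F₂/F⁻) − E°cell = (+2.87) − (+2.348) = +0.52 V.

+0.52 V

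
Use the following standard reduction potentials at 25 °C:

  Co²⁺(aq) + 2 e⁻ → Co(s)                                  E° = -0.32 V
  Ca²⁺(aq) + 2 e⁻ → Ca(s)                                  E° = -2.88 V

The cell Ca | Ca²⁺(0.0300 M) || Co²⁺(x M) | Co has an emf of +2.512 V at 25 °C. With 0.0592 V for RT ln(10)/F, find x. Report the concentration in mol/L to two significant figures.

0.00072 M

Co²⁺/Co is the cathode, Ca²⁺/Ca the anode: E°cell = +2.56 V, n = 2.
Overall reaction: Co²⁺(aq) + Ca(s) → Co(s) + Ca²⁺(aq); Q = [Ca²⁺]^1/[Co²⁺]^1.
From E = E° − (0.0592/n) log Q: log Q = (E° − E)·n/0.0592 = (+2.56 − (+2.512))·2/0.0592 = 1.6216.
So 1·log[Co²⁺] = 1·log(0.03) − log Q = -1.5229 − (1.6216) = -3.1445; [Co²⁺] = 10^(-3.1445) ≈ 0.00072 M.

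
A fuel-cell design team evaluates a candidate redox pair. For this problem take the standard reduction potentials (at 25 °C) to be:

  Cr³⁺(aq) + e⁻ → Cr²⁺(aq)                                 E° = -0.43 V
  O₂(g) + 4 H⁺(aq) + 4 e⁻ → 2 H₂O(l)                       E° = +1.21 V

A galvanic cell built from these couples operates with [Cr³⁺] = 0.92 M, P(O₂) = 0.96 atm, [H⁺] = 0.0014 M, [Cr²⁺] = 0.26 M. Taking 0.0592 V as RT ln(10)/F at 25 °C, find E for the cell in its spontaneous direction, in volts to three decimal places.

O₂/H₂O is the cathode (higher E°), Cr³⁺/Cr²⁺ the anode: E°cell = +1.21 − (-0.43) = +1.64 V, n = 4.
Overall: O₂(g) + 4 H⁺(aq) + 4 Cr²⁺(aq) → 2 H₂O(l) + 4 Cr³⁺(aq)
Q = [Cr³⁺]^4 / (P(O₂)·[H⁺]^4·[Cr²⁺]^4); log Q = 13.628.
E = E° − (0.0592/n) log Q = +1.64 − (0.0592/4)(13.628) = +1.438 V.

+1.438 V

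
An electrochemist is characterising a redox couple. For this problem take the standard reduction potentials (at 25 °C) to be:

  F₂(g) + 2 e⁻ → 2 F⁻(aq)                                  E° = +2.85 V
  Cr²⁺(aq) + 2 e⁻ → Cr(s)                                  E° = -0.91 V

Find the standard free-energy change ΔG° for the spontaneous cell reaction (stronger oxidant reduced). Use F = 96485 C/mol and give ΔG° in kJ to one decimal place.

-725.6 kJ

F₂/F⁻ (E° = +2.85 V) is the cathode; Cr²⁺/Cr (E° = -0.91 V) is the anode, so E°cell = +3.76 V.
Balancing electrons gives n = 2 (lcm of 2 and 2).
ΔG° = −nFE° = −(2)(96485)(+3.76) = -725,567 J = -725.6 kJ.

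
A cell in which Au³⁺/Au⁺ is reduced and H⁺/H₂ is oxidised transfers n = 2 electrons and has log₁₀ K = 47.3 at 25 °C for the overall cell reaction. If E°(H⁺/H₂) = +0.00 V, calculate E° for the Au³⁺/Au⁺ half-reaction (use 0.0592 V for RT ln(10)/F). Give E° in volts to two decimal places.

+1.40 V

E°cell = (0.0592/n)·log K = (0.0592/2)(47.3) = +1.400 V.
Since Au³⁺/Au⁺ is the cathode and H⁺/H₂ the anode, E°cell = E°(Au³⁺/Au⁺) − E°(H⁺/H₂).
So E°(Au³⁺/Au⁺) = E°cell + E°(H⁺/H₂) = +1.400 + (+0.00) = +1.40 V.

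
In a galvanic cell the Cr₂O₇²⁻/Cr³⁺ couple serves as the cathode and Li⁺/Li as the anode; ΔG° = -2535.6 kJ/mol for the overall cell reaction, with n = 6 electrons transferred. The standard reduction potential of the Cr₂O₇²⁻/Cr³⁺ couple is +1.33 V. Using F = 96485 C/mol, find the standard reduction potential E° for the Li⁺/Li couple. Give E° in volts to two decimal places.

E°cell = −ΔG°/(nF) = −(-2535.6×10³)/((6)(96485)) = +4.380 V.
Since Cr₂O₇²⁻/Cr³⁺ is the cathode and Li⁺/Li the anode, E°cell = E°(Cr₂O₇²⁻/Cr³⁺) − E°(Li⁺/Li).
So E°(Li⁺/Li) = E°(Cr₂O₇²⁻/Cr³⁺) − E°cell = (+1.33) − (+4.380) = -3.05 V.

-3.05 V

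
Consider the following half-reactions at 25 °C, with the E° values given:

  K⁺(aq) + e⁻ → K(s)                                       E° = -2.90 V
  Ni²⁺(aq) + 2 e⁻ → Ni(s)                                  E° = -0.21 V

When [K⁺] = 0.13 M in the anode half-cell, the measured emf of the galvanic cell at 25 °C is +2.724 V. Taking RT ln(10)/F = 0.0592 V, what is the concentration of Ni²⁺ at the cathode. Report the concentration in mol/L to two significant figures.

Ni²⁺/Ni is the cathode, K⁺/K the anode: E°cell = +2.69 V, n = 2.
Overall reaction: Ni²⁺(aq) + 2 K(s) → Ni(s) + 2 K⁺(aq); Q = [K⁺]^2/[Ni²⁺]^1.
From E = E° − (0.0592/n) log Q: log Q = (E° − E)·n/0.0592 = (+2.69 − (+2.724))·2/0.0592 = -1.1486.
So 1·log[Ni²⁺] = 2·log(0.13) − log Q = -1.7721 − (-1.1486) = -0.6235; [Ni²⁺] = 10^(-0.6235) ≈ 0.24 M.

0.24 M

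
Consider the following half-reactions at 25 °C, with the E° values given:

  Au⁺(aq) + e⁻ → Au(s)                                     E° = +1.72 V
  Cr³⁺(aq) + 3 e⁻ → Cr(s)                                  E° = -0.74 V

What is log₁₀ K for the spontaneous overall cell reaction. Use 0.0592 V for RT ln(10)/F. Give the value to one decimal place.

Cathode: Au⁺/Au; anode: Cr³⁺/Cr. E°cell = +2.46 V, n = 3.
log K = nE°cell / 0.0592 = (3)(+2.46) / 0.0592 = 124.7.

124.7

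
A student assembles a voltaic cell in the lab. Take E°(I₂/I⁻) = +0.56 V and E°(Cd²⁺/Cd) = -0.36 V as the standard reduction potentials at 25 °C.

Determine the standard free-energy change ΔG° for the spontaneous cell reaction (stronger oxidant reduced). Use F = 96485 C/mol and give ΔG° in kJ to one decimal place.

I₂/I⁻ (E° = +0.56 V) is the cathode; Cd²⁺/Cd (E° = -0.36 V) is the anode, so E°cell = +0.92 V.
Balancing electrons gives n = 2 (lcm of 2 and 2).
ΔG° = −nFE° = −(2)(96485)(+0.92) = -177,532 J = -177.5 kJ.

-177.5 kJ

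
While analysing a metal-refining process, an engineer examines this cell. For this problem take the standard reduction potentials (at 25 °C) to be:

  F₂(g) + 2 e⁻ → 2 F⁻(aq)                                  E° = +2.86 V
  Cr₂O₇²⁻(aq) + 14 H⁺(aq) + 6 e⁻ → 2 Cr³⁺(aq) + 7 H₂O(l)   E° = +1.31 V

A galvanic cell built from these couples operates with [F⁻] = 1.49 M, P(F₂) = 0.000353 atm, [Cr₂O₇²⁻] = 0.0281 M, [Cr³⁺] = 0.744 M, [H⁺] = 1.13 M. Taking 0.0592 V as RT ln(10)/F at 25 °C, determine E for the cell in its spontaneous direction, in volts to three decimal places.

F₂/F⁻ is the cathode (higher E°), Cr₂O₇²⁻/Cr³⁺ the anode: E°cell = +2.86 − (+1.31) = +1.55 V, n = 6.
Overall: 3 F₂(g) + 2 Cr³⁺(aq) + 7 H₂O(l) → 6 F⁻(aq) + Cr₂O₇²⁻(aq) + 14 H⁺(aq)
Q = [F⁻]^6·[Cr₂O₇²⁻]·[H⁺]^14 / (P(F₂)^3·[Cr³⁺]^2); log Q = 10.844.
E = E° − (0.0592/n) log Q = +1.55 − (0.0592/6)(10.844) = +1.443 V.

+1.443 V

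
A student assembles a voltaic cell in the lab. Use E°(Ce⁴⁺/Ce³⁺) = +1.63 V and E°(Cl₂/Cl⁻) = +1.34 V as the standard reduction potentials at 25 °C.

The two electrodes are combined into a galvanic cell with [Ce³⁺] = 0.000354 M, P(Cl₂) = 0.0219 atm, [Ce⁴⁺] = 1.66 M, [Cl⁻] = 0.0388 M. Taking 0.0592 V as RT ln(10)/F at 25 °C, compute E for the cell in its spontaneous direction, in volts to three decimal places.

+0.473 V

Ce⁴⁺/Ce³⁺ is the cathode (higher E°), Cl₂/Cl⁻ the anode: E°cell = +1.63 − (+1.34) = +0.29 V, n = 2.
Overall: 2 Ce⁴⁺(aq) + 2 Cl⁻(aq) → 2 Ce³⁺(aq) + Cl₂(g)
Q = [Ce³⁺]^2·P(Cl₂) / ([Ce⁴⁺]^2·[Cl⁻]^2); log Q = -6.179.
E = E° − (0.0592/n) log Q = +0.29 − (0.0592/2)(-6.179) = +0.473 V.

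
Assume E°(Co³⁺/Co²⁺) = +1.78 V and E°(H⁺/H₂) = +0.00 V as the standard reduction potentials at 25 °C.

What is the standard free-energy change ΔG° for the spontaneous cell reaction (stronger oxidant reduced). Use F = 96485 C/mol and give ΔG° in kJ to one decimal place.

Co³⁺/Co²⁺ (E° = +1.78 V) is the cathode; H⁺/H₂ (E° = +0.00 V) is the anode, so E°cell = +1.78 V.
Balancing electrons gives n = 2 (lcm of 1 and 2).
ΔG° = −nFE° = −(2)(96485)(+1.78) = -343,487 J = -343.5 kJ.

-343.5 kJ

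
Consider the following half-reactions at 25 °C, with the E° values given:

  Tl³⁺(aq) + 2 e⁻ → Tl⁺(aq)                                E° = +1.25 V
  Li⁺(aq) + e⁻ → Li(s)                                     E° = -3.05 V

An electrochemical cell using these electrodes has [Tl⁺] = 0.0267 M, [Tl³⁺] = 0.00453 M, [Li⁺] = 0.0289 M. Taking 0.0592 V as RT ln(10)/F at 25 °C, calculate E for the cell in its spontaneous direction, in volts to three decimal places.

Tl³⁺/Tl⁺ is the cathode (higher E°), Li⁺/Li the anode: E°cell = +1.25 − (-3.05) = +4.30 V, n = 2.
Overall: Tl³⁺(aq) + 2 Li(s) → Tl⁺(aq) + 2 Li⁺(aq)
Q = [Tl⁺]·[Li⁺]^2 / ([Tl³⁺]); log Q = -2.308.
E = E° − (0.0592/n) log Q = +4.30 − (0.0592/2)(-2.308) = +4.368 V.

+4.368 V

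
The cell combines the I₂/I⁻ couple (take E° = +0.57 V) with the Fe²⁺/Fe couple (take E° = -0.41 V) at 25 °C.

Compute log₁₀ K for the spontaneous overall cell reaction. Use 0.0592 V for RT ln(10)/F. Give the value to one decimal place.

Cathode: I₂/I⁻; anode: Fe²⁺/Fe. E°cell = +0.98 V, n = 2.
log K = nE°cell / 0.0592 = (2)(+0.98) / 0.0592 = 33.1.

33.1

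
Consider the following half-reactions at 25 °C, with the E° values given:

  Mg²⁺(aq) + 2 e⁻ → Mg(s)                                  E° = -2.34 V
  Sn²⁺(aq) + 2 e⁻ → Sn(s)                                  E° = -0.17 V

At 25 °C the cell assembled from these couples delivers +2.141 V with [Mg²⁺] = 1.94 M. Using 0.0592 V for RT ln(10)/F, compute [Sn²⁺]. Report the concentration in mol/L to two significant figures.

0.20 M

Sn²⁺/Sn is the cathode, Mg²⁺/Mg the anode: E°cell = +2.17 V, n = 2.
Overall reaction: Sn²⁺(aq) + Mg(s) → Sn(s) + Mg²⁺(aq); Q = [Mg²⁺]^1/[Sn²⁺]^1.
From E = E° − (0.0592/n) log Q: log Q = (E° − E)·n/0.0592 = (+2.17 − (+2.141))·2/0.0592 = 0.9797.
So 1·log[Sn²⁺] = 1·log(1.94) − log Q = 0.2878 − (0.9797) = -0.6919; [Sn²⁺] = 10^(-0.6919) ≈ 0.20 M.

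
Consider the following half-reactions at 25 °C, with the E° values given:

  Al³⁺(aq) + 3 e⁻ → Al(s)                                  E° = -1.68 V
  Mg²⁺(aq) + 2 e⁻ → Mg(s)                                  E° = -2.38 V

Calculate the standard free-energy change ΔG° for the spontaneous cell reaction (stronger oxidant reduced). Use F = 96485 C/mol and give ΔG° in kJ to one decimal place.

Al³⁺/Al (E° = -1.68 V) is the cathode; Mg²⁺/Mg (E° = -2.38 V) is the anode, so E°cell = +0.70 V.
Balancing electrons gives n = 6 (lcm of 3 and 2).
ΔG° = −nFE° = −(6)(96485)(+0.70) = -405,237 J = -405.2 kJ.

-405.2 kJ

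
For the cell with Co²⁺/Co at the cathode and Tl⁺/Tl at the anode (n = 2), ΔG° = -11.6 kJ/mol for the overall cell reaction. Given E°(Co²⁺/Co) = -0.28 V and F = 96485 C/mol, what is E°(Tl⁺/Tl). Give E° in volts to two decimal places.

-0.34 V

E°cell = −ΔG°/(nF) = −(-11.6×10³)/((2)(96485)) = +0.060 V.
Since Co²⁺/Co is the cathode and Tl⁺/Tl the anode, E°cell = E°(Co²⁺/Co) − E°(Tl⁺/Tl).
So E°(Tl⁺/Tl) = E°(Co²⁺/Co) − E°cell = (-0.28) − (+0.060) = -0.34 V.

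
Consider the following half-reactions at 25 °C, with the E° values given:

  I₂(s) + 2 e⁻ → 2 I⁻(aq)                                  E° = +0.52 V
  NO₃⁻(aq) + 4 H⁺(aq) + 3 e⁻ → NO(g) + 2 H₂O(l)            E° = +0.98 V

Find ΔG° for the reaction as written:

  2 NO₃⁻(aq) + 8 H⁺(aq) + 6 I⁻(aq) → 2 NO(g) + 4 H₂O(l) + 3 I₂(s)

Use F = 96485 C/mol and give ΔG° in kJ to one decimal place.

As written, NO₃⁻/NO is reduced (cathode) and I₂/I⁻ is oxidised (anode), so E°cell = (+0.98) − (+0.52) = +0.46 V.
Balancing electrons gives n = 6.
ΔG° = −nFE° = −(6)(96485)(+0.46) = -266,299 J = -266.3 kJ.

-266.3 kJ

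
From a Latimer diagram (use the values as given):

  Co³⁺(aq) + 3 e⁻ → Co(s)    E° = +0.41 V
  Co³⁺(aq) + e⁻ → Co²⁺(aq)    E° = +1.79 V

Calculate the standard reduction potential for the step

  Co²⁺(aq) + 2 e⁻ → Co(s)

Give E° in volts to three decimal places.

-0.280 V

Sequential free energies add, so n₃E°₃ = n₁E°₁ + n₂E°₂.
With n₃ = 3, and the known step contributing 1×(+1.79) V, the unknown satisfies 2·E° = 3×(+0.41) − 1×(+1.79) = -0.560.
E° = -0.560 / 2 = -0.280 V.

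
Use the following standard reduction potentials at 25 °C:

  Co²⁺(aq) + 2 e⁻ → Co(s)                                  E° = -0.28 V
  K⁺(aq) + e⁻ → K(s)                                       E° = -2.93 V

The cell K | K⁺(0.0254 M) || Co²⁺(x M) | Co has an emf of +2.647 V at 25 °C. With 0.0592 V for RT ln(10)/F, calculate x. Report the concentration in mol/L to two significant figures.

0.00051 M

Co²⁺/Co is the cathode, K⁺/K the anode: E°cell = +2.65 V, n = 2.
Overall reaction: Co²⁺(aq) + 2 K(s) → Co(s) + 2 K⁺(aq); Q = [K⁺]^2/[Co²⁺]^1.
From E = E° − (0.0592/n) log Q: log Q = (E° − E)·n/0.0592 = (+2.65 − (+2.647))·2/0.0592 = 0.1014.
So 1·log[Co²⁺] = 2·log(0.0254) − log Q = -3.1903 − (0.1014) = -3.2917; [Co²⁺] = 10^(-3.2917) ≈ 0.00051 M.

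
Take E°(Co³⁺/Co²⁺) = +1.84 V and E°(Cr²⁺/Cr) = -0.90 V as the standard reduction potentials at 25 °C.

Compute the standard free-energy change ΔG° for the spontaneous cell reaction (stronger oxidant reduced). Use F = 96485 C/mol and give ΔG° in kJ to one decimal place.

-528.7 kJ

Co³⁺/Co²⁺ (E° = +1.84 V) is the cathode; Cr²⁺/Cr (E° = -0.90 V) is the anode, so E°cell = +2.74 V.
Balancing electrons gives n = 2 (lcm of 1 and 2).
ΔG° = −nFE° = −(2)(96485)(+2.74) = -528,738 J = -528.7 kJ.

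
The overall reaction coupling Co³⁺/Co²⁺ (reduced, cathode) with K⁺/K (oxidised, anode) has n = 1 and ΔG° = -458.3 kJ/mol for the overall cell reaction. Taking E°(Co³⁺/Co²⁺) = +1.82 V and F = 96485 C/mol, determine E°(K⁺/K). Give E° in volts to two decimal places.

-2.93 V

E°cell = −ΔG°/(nF) = −(-458.3×10³)/((1)(96485)) = +4.750 V.
Since Co³⁺/Co²⁺ is the cathode and K⁺/K the anode, E°cell = E°(Co³⁺/Co²⁺) − E°(K⁺/K).
So E°(K⁺/K) = E°(Co³⁺/Co²⁺) − E°cell = (+1.82) − (+4.750) = -2.93 V.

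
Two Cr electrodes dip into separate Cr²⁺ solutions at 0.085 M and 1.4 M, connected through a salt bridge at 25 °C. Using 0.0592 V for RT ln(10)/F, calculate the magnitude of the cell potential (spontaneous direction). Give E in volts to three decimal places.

+0.036 V

For a concentration cell E°cell = 0. The 1.4 M side is the cathode (reduction is favoured where [Cr²⁺] is higher).
With n = 2, E = −(0.0592/2) log([Cr²⁺]ₐₙ/[Cr²⁺]꜀ₐₜ) = −(0.0592/2) log(0.085/1.4) = −(0.0592/2)(-1.217) = +0.036 V.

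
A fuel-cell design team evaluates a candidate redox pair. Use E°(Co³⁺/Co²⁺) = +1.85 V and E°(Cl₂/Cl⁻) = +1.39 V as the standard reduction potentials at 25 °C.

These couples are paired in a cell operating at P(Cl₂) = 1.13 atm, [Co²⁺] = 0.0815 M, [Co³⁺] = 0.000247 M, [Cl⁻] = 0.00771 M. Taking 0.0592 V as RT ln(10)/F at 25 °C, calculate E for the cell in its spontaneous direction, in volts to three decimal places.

+0.184 V

Co³⁺/Co²⁺ is the cathode (higher E°), Cl₂/Cl⁻ the anode: E°cell = +1.85 − (+1.39) = +0.46 V, n = 2.
Overall: 2 Co³⁺(aq) + 2 Cl⁻(aq) → 2 Co²⁺(aq) + Cl₂(g)
Q = [Co²⁺]^2·P(Cl₂) / ([Co³⁺]^2·[Cl⁻]^2); log Q = 9.316.
E = E° − (0.0592/n) log Q = +0.46 − (0.0592/2)(9.316) = +0.184 V.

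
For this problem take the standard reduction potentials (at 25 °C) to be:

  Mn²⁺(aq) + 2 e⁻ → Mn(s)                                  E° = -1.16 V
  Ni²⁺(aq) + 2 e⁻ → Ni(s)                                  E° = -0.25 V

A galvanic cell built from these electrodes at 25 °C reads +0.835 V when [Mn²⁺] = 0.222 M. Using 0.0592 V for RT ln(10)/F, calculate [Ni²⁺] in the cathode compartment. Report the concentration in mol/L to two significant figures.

0.00065 M

Ni²⁺/Ni is the cathode, Mn²⁺/Mn the anode: E°cell = +0.91 V, n = 2.
Overall reaction: Ni²⁺(aq) + Mn(s) → Ni(s) + Mn²⁺(aq); Q = [Mn²⁺]^1/[Ni²⁺]^1.
From E = E° − (0.0592/n) log Q: log Q = (E° − E)·n/0.0592 = (+0.91 − (+0.835))·2/0.0592 = 2.5338.
So 1·log[Ni²⁺] = 1·log(0.222) − log Q = -0.6536 − (2.5338) = -3.1874; [Ni²⁺] = 10^(-3.1874) ≈ 0.00065 M.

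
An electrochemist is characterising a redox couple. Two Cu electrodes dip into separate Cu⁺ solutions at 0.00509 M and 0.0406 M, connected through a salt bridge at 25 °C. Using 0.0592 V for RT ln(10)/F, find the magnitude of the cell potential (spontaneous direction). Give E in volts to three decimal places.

For a concentration cell E°cell = 0. The 0.0406 M side is the cathode (reduction is favoured where [Cu⁺] is higher).
With n = 1, E = −(0.0592/1) log([Cu⁺]ₐₙ/[Cu⁺]꜀ₐₜ) = −(0.0592/1) log(0.00509/0.0406) = −(0.0592/1)(-0.902) = +0.053 V.

+0.053 V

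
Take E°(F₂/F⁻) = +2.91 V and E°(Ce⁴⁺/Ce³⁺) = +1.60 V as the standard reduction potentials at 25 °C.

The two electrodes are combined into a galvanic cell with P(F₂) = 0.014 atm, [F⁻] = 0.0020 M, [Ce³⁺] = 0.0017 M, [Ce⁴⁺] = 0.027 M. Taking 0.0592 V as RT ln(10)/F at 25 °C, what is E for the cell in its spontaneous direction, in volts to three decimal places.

+1.344 V

F₂/F⁻ is the cathode (higher E°), Ce⁴⁺/Ce³⁺ the anode: E°cell = +2.91 − (+1.60) = +1.31 V, n = 2.
Overall: F₂(g) + 2 Ce³⁺(aq) → 2 F⁻(aq) + 2 Ce⁴⁺(aq)
Q = [F⁻]^2·[Ce⁴⁺]^2 / (P(F₂)·[Ce³⁺]^2); log Q = -1.142.
E = E° − (0.0592/n) log Q = +1.31 − (0.0592/2)(-1.142) = +1.344 V.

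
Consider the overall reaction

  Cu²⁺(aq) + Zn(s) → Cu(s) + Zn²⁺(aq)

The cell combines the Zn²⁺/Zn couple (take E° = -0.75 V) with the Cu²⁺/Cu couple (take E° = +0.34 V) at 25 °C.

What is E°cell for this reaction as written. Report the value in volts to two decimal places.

+1.09 V

The Cu²⁺/Cu couple has the higher reduction potential, so it is the cathode; Zn²⁺/Zn is oxidised at the anode.
E°cell = E°(cathode) − E°(anode) = (+0.34) − (-0.75) = +1.09 V.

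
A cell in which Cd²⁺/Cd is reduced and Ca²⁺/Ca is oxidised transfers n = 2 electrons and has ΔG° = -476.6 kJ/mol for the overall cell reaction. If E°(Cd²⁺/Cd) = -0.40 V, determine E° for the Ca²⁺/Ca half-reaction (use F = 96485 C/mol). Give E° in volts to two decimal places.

E°cell = −ΔG°/(nF) = −(-476.6×10³)/((2)(96485)) = +2.470 V.
Since Cd²⁺/Cd is the cathode and Ca²⁺/Ca the anode, E°cell = E°(Cd²⁺/Cd) − E°(Ca²⁺/Ca).
So E°(Ca²⁺/Ca) = E°(Cd²⁺/Cd) − E°cell = (-0.40) − (+2.470) = -2.87 V.

-2.87 V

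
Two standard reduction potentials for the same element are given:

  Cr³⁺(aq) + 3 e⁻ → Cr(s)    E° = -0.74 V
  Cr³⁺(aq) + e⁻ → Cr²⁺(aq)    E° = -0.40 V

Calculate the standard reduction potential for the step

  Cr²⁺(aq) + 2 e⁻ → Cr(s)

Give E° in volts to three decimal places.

Sequential free energies add, so n₃E°₃ = n₁E°₁ + n₂E°₂.
With n₃ = 3, and the known step contributing 1×(-0.40) V, the unknown satisfies 2·E° = 3×(-0.74) − 1×(-0.40) = -1.820.
E° = -1.820 / 2 = -0.910 V.

-0.910 V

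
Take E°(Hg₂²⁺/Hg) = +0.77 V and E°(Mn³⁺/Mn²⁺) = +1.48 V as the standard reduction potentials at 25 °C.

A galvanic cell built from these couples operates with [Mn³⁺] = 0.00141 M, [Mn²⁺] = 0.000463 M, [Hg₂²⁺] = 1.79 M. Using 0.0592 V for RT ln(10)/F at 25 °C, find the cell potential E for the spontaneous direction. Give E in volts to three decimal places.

Mn³⁺/Mn²⁺ is the cathode (higher E°), Hg₂²⁺/Hg the anode: E°cell = +1.48 − (+0.77) = +0.71 V, n = 2.
Overall: 2 Mn³⁺(aq) + 2 Hg(l) → 2 Mn²⁺(aq) + Hg₂²⁺(aq)
Q = [Mn²⁺]^2·[Hg₂²⁺] / ([Mn³⁺]^2); log Q = -0.714.
E = E° − (0.0592/n) log Q = +0.71 − (0.0592/2)(-0.714) = +0.731 V.

+0.731 V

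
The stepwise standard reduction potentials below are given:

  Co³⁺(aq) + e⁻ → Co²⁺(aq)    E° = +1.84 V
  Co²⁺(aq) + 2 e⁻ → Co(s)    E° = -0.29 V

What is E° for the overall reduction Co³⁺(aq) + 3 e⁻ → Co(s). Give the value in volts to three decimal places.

Standard free energies of sequential steps add: ΔG°₃ = ΔG°₁ + ΔG°₂, so n₃E°₃ = n₁E°₁ + n₂E°₂.
E°₃ = (1×+1.84 + 2×-0.29) / 3 = (+1.260) / 3 = +0.420 V.

+0.420 V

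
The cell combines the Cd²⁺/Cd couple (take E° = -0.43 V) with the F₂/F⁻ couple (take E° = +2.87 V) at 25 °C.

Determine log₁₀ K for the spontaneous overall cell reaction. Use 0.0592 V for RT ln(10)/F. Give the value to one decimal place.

111.5

Cathode: F₂/F⁻; anode: Cd²⁺/Cd. E°cell = +3.30 V, n = 2.
log K = nE°cell / 0.0592 = (2)(+3.30) / 0.0592 = 111.5.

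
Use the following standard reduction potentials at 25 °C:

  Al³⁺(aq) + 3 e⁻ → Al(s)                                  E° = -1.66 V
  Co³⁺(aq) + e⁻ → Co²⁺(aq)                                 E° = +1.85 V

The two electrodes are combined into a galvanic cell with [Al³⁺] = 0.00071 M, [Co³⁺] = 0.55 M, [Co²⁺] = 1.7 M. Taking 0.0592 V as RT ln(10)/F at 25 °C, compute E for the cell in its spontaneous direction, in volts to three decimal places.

Co³⁺/Co²⁺ is the cathode (higher E°), Al³⁺/Al the anode: E°cell = +1.85 − (-1.66) = +3.51 V, n = 3.
Overall: 3 Co³⁺(aq) + Al(s) → 3 Co²⁺(aq) + Al³⁺(aq)
Q = [Co²⁺]^3·[Al³⁺] / ([Co³⁺]^3); log Q = -1.678.
E = E° − (0.0592/n) log Q = +3.51 − (0.0592/3)(-1.678) = +3.543 V.

+3.543 V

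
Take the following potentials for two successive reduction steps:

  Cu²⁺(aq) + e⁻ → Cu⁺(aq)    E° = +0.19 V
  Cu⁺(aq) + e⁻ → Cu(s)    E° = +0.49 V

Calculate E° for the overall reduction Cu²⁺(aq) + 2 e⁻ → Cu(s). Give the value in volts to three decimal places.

+0.340 V

Adding the free-energy changes (−nFE°) of the two steps gives −n₃FE°₃ = −n₁FE°₁ − n₂FE°₂.
E°₃ = (1×+0.19 + 1×+0.49) / 2 = (+0.680) / 2 = +0.340 V.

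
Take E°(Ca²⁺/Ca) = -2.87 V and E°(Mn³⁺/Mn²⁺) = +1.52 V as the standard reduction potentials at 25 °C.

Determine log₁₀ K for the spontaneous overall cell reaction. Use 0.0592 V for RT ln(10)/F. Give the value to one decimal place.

Cathode: Mn³⁺/Mn²⁺; anode: Ca²⁺/Ca. E°cell = +4.39 V, n = 2.
log K = nE°cell / 0.0592 = (2)(+4.39) / 0.0592 = 148.3.

148.3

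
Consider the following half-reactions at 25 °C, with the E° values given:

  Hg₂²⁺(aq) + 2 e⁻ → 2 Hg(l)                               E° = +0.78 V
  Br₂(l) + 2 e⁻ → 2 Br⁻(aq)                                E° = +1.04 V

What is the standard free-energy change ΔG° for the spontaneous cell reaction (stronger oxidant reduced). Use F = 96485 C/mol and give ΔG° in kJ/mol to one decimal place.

Br₂/Br⁻ (E° = +1.04 V) is the cathode; Hg₂²⁺/Hg (E° = +0.78 V) is the anode, so E°cell = +0.26 V.
Balancing electrons gives n = 2 (lcm of 2 and 2).
ΔG° = −nFE° = −(2)(96485)(+0.26) = -50,172 J = -50.2 kJ/mol.

-50.2 kJ/mol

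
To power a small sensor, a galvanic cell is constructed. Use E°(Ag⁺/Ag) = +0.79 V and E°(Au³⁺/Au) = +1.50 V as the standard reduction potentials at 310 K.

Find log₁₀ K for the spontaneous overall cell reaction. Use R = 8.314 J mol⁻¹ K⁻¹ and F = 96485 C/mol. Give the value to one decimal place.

Cathode: Au³⁺/Au; anode: Ag⁺/Ag. E°cell = (+1.50) − (+0.79) = +0.71 V, with n = 3.
ΔG° = −nFE° = −RT ln K, so ln K = nFE°/(RT) = (3)(96485)(+0.71) / ((8.314)(310)) = 79.738.
log₁₀ K = 79.738 / ln 10 = 34.6.

34.6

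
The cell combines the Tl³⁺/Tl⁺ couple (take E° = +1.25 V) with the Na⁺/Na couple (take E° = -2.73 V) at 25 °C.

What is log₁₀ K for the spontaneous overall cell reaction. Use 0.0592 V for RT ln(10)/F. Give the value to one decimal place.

Cathode: Tl³⁺/Tl⁺; anode: Na⁺/Na. E°cell = +3.98 V, n = 2.
log K = nE°cell / 0.0592 = (2)(+3.98) / 0.0592 = 134.5.

134.5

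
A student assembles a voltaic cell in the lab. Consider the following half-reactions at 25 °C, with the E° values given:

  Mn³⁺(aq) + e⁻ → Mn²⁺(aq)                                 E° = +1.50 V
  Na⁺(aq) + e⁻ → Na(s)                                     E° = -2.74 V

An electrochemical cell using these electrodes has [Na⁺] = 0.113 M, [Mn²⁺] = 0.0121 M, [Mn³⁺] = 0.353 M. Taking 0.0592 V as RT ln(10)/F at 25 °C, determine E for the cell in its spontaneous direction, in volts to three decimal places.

Mn³⁺/Mn²⁺ is the cathode (higher E°), Na⁺/Na the anode: E°cell = +1.50 − (-2.74) = +4.24 V, n = 1.
Overall: Mn³⁺(aq) + Na(s) → Mn²⁺(aq) + Na⁺(aq)
Q = [Mn²⁺]·[Na⁺] / ([Mn³⁺]); log Q = -2.412.
E = E° − (0.0592/n) log Q = +4.24 − (0.0592/1)(-2.412) = +4.383 V.

+4.383 V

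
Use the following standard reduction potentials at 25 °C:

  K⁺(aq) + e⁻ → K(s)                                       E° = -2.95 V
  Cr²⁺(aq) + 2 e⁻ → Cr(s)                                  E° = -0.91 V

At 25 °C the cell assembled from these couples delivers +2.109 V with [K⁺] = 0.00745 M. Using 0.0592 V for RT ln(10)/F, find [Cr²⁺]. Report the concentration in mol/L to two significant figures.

Cr²⁺/Cr is the cathode, K⁺/K the anode: E°cell = +2.04 V, n = 2.
Overall reaction: Cr²⁺(aq) + 2 K(s) → Cr(s) + 2 K⁺(aq); Q = [K⁺]^2/[Cr²⁺]^1.
From E = E° − (0.0592/n) log Q: log Q = (E° − E)·n/0.0592 = (+2.04 − (+2.109))·2/0.0592 = -2.3311.
So 1·log[Cr²⁺] = 2·log(0.00745) − log Q = -4.2557 − (-2.3311) = -1.9246; [Cr²⁺] = 10^(-1.9246) ≈ 0.012 M.

0.012 M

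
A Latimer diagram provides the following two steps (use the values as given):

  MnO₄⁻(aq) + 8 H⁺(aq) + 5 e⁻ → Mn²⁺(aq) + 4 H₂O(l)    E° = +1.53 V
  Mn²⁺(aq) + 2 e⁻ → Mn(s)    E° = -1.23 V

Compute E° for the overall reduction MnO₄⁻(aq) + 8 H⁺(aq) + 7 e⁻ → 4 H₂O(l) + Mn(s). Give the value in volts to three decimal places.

+0.741 V

Adding the free-energy changes (−nFE°) of the two steps gives −n₃FE°₃ = −n₁FE°₁ − n₂FE°₂.
E°₃ = (5×+1.53 + 2×-1.23) / 7 = (+5.190) / 7 = +0.741 V.
Simply averaging or adding the two E° values would be wrong; the electron-weighted sum is required.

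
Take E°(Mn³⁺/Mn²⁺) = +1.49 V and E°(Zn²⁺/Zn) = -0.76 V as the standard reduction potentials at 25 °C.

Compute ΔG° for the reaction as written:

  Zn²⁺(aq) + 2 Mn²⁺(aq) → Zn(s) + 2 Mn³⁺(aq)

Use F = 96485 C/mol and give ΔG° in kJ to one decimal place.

As written, Zn²⁺/Zn is reduced (cathode) and Mn³⁺/Mn²⁺ is oxidised (anode), so E°cell = (-0.76) − (+1.49) = -2.25 V.
Balancing electrons gives n = 2.
ΔG° = −nFE° = −(2)(96485)(-2.25) = 434,182 J = +434.2 kJ.

+434.2 kJ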